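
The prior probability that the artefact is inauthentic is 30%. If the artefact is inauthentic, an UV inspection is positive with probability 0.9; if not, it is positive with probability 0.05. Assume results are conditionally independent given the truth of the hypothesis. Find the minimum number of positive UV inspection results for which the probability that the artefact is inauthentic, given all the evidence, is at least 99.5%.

3

Prior odds: 0.3 ÷ 0.7 = 3/7.
Likelihood ratio of a positive = 0.9/0.05 = 18.
Target odds: 0.995 ÷ 0.005 = 199.
Require 18ⁿ ≥ 199 ÷ (3/7) = 1393/3.
18² = 324 falls short of 1393/3 but 18³ = 5832 reaches it, so n = 3.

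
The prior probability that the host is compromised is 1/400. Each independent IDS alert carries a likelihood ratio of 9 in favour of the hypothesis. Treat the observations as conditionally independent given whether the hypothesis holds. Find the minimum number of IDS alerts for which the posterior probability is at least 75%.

Prior odds: 0.0025 ÷ 0.9975 = 1/399.
Likelihood ratio per IDS alert = 9.
Target odds: 0.75 ÷ 0.25 = 3.
Require 9ⁿ ≥ 3 ÷ (1/399) = 1197.
9³ = 729 falls short of 1197 but 9⁴ = 6561 reaches it, so n = 4.

4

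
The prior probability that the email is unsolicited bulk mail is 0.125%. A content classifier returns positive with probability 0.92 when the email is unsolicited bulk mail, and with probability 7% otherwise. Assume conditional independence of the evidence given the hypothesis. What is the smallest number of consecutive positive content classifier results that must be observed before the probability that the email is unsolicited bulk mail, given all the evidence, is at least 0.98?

5

Prior odds = 0.00125/0.99875 = 1/799.
Likelihood ratio of a positive result = 0.92/0.07 = 92/7.
Target posterior odds = 0.98/0.02 = 49.
Require (92/7)ⁿ ≥ 49 ÷ (1/799) = 39151.
(92/7)⁴ = 71639296/2401 falls short of 39151 but (92/7)⁵ ≈392147 reaches it, so n = 5.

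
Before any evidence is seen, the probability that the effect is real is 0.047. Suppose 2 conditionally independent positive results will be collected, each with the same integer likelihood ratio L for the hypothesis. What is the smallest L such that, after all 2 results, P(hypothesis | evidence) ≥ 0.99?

Prior odds = 0.047/0.953 = 47/953.
Target odds = 0.99/0.01 = 99.
Need L² ≥ 99 ÷ (47/953) = 94347/47.
44² = 1936 < 94347/47 ≤ 2025 = 45², so L = 45.

45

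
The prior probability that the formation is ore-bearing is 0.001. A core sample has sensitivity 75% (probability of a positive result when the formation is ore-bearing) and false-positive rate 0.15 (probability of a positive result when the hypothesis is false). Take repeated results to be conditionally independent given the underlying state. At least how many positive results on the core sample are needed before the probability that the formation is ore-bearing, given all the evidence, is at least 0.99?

8

Prior odds: 0.001 ÷ 0.999 = 1/999.
Likelihood ratio of a positive result = 0.75/0.15 = 5.
Target posterior odds = 0.99/0.01 = 99.
Need (1/999) × 5ⁿ ≥ 99, i.e. 5ⁿ ≥ 98901.
5⁷ = 78125 falls short of 98901 but 5⁸ = 390625 reaches it, so n = 8.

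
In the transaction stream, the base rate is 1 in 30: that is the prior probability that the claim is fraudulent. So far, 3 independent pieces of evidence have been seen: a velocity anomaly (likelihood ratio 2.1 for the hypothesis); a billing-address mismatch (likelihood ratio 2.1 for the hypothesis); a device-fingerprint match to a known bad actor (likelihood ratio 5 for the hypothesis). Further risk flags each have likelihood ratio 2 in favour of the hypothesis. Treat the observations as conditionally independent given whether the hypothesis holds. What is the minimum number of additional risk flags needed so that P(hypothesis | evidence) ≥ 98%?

7

Prior odds = (1/30)/(29/30) = 1/29.
Combined Bayes factor of the evidence already in hand = 2.1 × 2.1 × 5 = 22.05.
Odds after that evidence = (1/29) × 22.05 = 441/580.
Target odds = 0.98/0.02 = 49.
Need 2ⁿ ≥ 49 ÷ (441/580) = 580/9.
2⁶ = 64 falls short of 580/9 but 2⁷ = 128 reaches it, so n = 7.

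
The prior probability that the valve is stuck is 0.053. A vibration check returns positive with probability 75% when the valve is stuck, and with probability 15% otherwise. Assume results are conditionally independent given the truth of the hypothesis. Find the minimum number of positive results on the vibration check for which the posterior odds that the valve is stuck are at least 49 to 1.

Prior odds = 0.053/0.947 = 53/947.
Likelihood ratio of a positive result = 0.75/0.15 = 5.
Target odds = 49.
Need (53/947) × 5ⁿ ≥ 49, i.e. 5ⁿ ≥ 46403/53.
5⁴ = 625 falls short of 46403/53 but 5⁵ = 3125 reaches it, so n = 5.

5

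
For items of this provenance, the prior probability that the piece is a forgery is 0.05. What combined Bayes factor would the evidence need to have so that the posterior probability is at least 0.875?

133

Prior odds = 0.05/0.95 = 1/19.
Target odds = 0.875/0.125 = 7.
Required Bayes factor = 7 ÷ (1/19) = 133.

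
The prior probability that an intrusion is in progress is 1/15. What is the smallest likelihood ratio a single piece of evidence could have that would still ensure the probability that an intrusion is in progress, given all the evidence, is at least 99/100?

Prior odds = (1/15)/(14/15) = 1/14.
Target odds = 0.99/0.01 = 99.
Required Bayes factor = 99 ÷ (1/14) = 1386.

1386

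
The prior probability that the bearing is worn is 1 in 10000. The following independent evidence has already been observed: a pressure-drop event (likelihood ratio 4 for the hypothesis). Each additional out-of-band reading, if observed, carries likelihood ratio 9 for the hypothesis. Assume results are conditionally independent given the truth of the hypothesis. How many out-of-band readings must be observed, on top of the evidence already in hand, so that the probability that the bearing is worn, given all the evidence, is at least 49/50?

Prior odds = 0.0001/0.9999 = 1/9999.
Bayes factor of the evidence already in hand = 4.
Odds after that evidence = (1/9999) × 4 = 4/9999.
Target odds = 0.98/0.02 = 49.
Need 9ⁿ ≥ 49 ÷ (4/9999) = 122487.75.
9⁵ = 59049 falls short of 122487.75 but 9⁶ = 531441 reaches it, so n = 6.

6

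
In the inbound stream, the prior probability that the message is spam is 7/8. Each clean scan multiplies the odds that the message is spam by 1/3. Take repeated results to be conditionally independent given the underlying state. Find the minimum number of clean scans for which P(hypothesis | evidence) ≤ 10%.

4

Prior odds = 0.875/0.125 = 7.
Likelihood ratio per clean scan = 1/3.
Target posterior odds = 0.1/0.9 = 1/9.
Require (1/3)ⁿ ≤ 1/9 ÷ 7 = 1/63.
(1/3)³ = 1/27 is still above 1/63 but (1/3)⁴ = 1/81 is at or below it, so n = 4.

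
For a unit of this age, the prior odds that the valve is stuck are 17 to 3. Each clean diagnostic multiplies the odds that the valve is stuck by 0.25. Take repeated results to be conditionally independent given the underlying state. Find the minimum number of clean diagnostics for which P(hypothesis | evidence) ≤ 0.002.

6

Prior odds = 17/3.
Likelihood ratio per clean diagnostic = 0.25.
Target odds: 0.002 ÷ 0.998 = 1/499.
Require 0.25ⁿ ≤ 1/499 ÷ (17/3) = 3/8483.
0.25⁵ = 1/1024 is still above 3/8483 but 0.25⁶ = 1/4096 is at or below it, so n = 6.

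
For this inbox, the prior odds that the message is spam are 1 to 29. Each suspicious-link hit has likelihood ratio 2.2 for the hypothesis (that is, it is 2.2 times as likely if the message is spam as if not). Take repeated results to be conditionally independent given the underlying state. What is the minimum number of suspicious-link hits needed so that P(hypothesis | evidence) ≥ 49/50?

10

Prior odds = 1/29.
Likelihood ratio per suspicious-link hit = 2.2.
Target posterior odds = 0.98/0.02 = 49.
Require 2.2ⁿ ≥ 49 ÷ (1/29) = 1421.
2.2⁹ ≈1207.27 falls short of 1421 but 2.2¹⁰ ≈2655.99 reaches it, so n = 10.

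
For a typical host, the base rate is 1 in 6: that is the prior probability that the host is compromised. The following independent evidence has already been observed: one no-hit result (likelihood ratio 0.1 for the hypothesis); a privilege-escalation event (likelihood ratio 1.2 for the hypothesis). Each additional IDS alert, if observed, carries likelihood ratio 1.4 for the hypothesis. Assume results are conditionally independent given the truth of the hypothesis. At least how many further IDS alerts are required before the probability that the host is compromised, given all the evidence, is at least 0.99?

25

Prior odds = (1/6)/(5/6) = 0.2.
Combined Bayes factor of the evidence already in hand = 0.1 × 1.2 = 0.12.
Odds after that evidence = 0.2 × 0.12 = 0.024.
Target odds = 0.99/0.01 = 99.
Need 1.4ⁿ ≥ 99 ÷ 0.024 = 4125.
1.4²⁴ ≈3214.2 falls short of 4125 but 1.4²⁵ ≈4499.88 reaches it, so n = 25.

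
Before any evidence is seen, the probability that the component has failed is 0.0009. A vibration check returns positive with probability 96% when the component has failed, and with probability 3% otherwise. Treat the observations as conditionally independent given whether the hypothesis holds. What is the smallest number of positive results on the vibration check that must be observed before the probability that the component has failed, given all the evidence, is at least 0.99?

4

Prior odds = 0.0009/0.9991 = 9/9991.
Likelihood ratio of a positive result = 0.96/0.03 = 32.
Target posterior odds = 0.99/0.01 = 99.
Require 32ⁿ ≥ 99 ÷ (9/9991) = 109901.
32³ = 32768 falls short of 109901 but 32⁴ = 1048576 reaches it, so n = 4.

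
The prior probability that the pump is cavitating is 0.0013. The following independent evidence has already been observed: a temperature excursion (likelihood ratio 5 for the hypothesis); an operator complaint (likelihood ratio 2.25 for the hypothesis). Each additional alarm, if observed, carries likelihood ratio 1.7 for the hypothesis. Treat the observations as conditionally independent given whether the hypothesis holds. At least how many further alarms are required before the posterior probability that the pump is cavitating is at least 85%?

Prior odds = 0.0013/0.9987 = 13/9987.
Combined Bayes factor of the evidence already in hand = 5 × 2.25 = 11.25.
Odds after that evidence = (13/9987) × 11.25 = 195/13316.
Target odds = 0.85/0.15 = 17/3.
Need 1.7ⁿ ≥ 17/3 ÷ (195/13316) = 226372/585.
1.7¹¹ ≈342.719 falls short of 226372/585 but 1.7¹² ≈582.622 reaches it, so n = 12.

12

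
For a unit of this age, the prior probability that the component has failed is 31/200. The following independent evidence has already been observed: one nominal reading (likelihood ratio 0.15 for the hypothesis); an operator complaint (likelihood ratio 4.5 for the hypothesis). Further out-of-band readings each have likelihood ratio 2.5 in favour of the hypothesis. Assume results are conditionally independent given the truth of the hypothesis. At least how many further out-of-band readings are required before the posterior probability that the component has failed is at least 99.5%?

9

Prior odds = 0.155/0.845 = 31/169.
Combined Bayes factor of the evidence already in hand = 0.15 × 4.5 = 0.675.
Odds after that evidence = (31/169) × 0.675 = 837/6760.
Target odds = 0.995/0.005 = 199.
Need 2.5ⁿ ≥ 199 ÷ (837/6760) = 1345240/837.
2.5⁸ = 390625/256 falls short of 1345240/837 but 2.5⁹ = 1953125/512 reaches it, so n = 9.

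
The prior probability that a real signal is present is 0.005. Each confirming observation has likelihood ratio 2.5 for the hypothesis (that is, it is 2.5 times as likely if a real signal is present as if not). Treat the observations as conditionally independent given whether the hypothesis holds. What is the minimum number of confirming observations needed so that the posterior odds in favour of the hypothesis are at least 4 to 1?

Prior odds = 0.005/0.995 = 1/199.
Likelihood ratio per confirming observation = 2.5.
Target odds = 4.
Require 2.5ⁿ ≥ 4 ÷ (1/199) = 796.
2.5⁷ = 610.3515625 falls short of 796 but 2.5⁸ = 390625/256 reaches it, so n = 8.

8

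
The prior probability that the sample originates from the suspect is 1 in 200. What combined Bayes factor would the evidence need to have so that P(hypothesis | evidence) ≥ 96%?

4776

Prior odds = 0.005/0.995 = 1/199.
Target odds = 0.96/0.04 = 24.
Required Bayes factor = 24 ÷ (1/199) = 4776.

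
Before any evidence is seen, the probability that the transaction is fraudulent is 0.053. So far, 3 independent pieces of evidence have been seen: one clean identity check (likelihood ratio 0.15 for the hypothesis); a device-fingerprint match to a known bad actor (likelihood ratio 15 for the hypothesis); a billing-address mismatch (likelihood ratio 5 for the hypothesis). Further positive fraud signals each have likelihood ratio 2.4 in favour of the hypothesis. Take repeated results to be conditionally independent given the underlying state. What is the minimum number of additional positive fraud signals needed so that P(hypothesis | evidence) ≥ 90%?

4

Prior odds = 0.053/0.947 = 53/947.
Combined Bayes factor of the evidence already in hand = 0.15 × 15 × 5 = 11.25.
Odds after that evidence = (53/947) × 11.25 = 2385/3788.
Target odds = 0.9/0.1 = 9.
Need 2.4ⁿ ≥ 9 ÷ (2385/3788) = 3788/265.
2.4³ = 13.824 falls short of 3788/265 but 2.4⁴ = 33.1776 reaches it, so n = 4.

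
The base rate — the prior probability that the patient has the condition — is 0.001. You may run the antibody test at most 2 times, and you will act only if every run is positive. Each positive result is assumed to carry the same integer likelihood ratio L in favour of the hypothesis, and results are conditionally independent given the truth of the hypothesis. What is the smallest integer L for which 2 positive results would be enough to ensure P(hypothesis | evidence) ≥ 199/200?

446

Prior odds = 0.001/0.999 = 1/999.
Target odds = 0.995/0.005 = 199.
Need L² ≥ 199 ÷ (1/999) = 198801.
445² = 198025 < 198801 ≤ 198916 = 446², so L = 446.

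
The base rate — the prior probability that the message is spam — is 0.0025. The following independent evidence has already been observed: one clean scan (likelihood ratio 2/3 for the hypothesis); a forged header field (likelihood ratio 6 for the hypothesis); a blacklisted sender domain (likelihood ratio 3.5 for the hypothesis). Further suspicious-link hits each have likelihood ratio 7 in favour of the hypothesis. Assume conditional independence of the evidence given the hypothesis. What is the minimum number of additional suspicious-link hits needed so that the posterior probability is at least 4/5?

Prior odds = 0.0025/0.9975 = 1/399.
Combined Bayes factor of the evidence already in hand = (2/3) × 6 × 3.5 = 14.
Odds after that evidence = (1/399) × 14 = 2/57.
Target odds = 0.8/0.2 = 4.
Need 7ⁿ ≥ 4 ÷ (2/57) = 114.
7² = 49 falls short of 114 but 7³ = 343 reaches it, so n = 3.

3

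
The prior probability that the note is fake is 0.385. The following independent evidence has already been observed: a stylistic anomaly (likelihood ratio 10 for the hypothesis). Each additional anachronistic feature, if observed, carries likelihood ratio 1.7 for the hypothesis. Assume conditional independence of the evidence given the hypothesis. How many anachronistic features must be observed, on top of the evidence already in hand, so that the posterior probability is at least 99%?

Prior odds = 0.385/0.615 = 77/123.
Bayes factor of the evidence already in hand = 10.
Odds after that evidence = (77/123) × 10 = 770/123.
Target odds = 0.99/0.01 = 99.
Need 1.7ⁿ ≥ 99 ÷ (770/123) = 1107/70.
1.7⁵ = 1419857/100000 falls short of 1107/70 but 1.7⁶ = 24137569/1000000 reaches it, so n = 6.

6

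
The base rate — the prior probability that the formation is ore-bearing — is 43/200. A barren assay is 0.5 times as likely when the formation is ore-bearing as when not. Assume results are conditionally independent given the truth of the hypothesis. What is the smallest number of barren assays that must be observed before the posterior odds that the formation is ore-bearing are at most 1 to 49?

Prior odds = 0.215/0.785 = 43/157.
Likelihood ratio per barren assay = 0.5.
Target odds = 1/49.
Require 0.5ⁿ ≤ 1/49 ÷ (43/157) = 157/2107.
0.5³ = 0.125 is still above 157/2107 but 0.5⁴ = 0.0625 is at or below it, so n = 4.

4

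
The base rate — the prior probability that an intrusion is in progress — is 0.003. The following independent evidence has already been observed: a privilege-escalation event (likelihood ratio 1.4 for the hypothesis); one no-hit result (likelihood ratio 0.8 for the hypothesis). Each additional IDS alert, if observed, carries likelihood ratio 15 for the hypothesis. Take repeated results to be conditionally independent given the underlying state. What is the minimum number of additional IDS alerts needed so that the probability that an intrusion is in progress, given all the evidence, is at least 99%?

Prior odds = 0.003/0.997 = 3/997.
Combined Bayes factor of the evidence already in hand = 1.4 × 0.8 = 1.12.
Odds after that evidence = (3/997) × 1.12 = 84/24925.
Target odds = 0.99/0.01 = 99.
Need 15ⁿ ≥ 99 ÷ (84/24925) = 822525/28.
15³ = 3375 falls short of 822525/28 but 15⁴ = 50625 reaches it, so n = 4.

4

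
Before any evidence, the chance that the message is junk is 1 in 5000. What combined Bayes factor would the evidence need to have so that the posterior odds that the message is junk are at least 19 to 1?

Prior odds = 0.0002/0.9998 = 1/4999.
Target odds = 19.
Required Bayes factor = 19 ÷ (1/4999) = 94981.

94981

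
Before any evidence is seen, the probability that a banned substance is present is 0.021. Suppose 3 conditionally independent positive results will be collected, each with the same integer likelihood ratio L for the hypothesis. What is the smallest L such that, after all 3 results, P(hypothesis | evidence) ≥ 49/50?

14

Prior odds = 0.021/0.979 = 21/979.
Target odds = 0.98/0.02 = 49.
Need L³ ≥ 49 ÷ (21/979) = 6853/3.
13³ = 2197 < 6853/3 ≤ 2744 = 14³, so L = 14.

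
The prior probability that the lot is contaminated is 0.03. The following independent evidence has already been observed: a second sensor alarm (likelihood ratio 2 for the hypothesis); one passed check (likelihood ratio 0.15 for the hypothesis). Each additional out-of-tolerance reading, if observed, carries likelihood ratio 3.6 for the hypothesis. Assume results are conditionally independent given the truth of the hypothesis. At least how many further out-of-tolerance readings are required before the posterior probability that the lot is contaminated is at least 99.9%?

10

Prior odds = 0.03/0.97 = 3/97.
Combined Bayes factor of the evidence already in hand = 2 × 0.15 = 0.3.
Odds after that evidence = (3/97) × 0.3 = 9/970.
Target odds = 0.999/0.001 = 999.
Need 3.6ⁿ ≥ 999 ÷ (9/970) = 107670.
3.6⁹ ≈101560 falls short of 107670 but 3.6¹⁰ ≈365616 reaches it, so n = 10.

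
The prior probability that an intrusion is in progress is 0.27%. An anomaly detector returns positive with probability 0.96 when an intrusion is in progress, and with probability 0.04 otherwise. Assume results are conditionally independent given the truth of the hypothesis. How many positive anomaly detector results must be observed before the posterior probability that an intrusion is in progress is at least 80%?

3

Prior odds: 0.0027 ÷ 0.9973 = 27/9973.
Likelihood ratio of a positive result = 0.96/0.04 = 24.
Target odds: 0.8 ÷ 0.2 = 4.
Require 24ⁿ ≥ 4 ÷ (27/9973) = 39892/27.
24² = 576 falls short of 39892/27 but 24³ = 13824 reaches it, so n = 3.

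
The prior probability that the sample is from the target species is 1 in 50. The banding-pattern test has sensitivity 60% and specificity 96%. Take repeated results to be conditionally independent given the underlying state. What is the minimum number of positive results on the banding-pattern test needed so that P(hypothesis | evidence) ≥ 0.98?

Prior odds: 0.02 ÷ 0.98 = 1/49.
False-positive rate = 1 − 0.96 = 0.04; likelihood ratio of a positive = 0.6/0.04 = 15.
Target posterior odds = 0.98/0.02 = 49.
Require 15ⁿ ≥ 49 ÷ (1/49) = 2401.
15² = 225 falls short of 2401 but 15³ = 3375 reaches it, so n = 3.

3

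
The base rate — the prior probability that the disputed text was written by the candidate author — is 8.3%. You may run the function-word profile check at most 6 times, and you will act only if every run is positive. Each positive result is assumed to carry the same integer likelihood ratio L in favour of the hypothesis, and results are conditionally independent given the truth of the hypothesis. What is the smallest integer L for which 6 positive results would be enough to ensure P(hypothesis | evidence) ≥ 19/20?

3

Prior odds = 0.083/0.917 = 83/917.
Target odds = 0.95/0.05 = 19.
Need L⁶ ≥ 19 ÷ (83/917) = 17423/83.
2⁶ = 64 < 17423/83 ≤ 729 = 3⁶, so L = 3.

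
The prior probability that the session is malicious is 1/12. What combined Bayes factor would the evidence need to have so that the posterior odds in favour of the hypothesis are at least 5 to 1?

Prior odds = (1/12)/(11/12) = 1/11.
Target odds = 5.
Required Bayes factor = 5 ÷ (1/11) = 55.

55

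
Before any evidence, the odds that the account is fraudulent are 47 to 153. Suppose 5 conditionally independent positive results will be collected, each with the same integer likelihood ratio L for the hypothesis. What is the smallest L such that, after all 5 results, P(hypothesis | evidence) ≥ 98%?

Prior odds = 47/153.
Target odds = 0.98/0.02 = 49.
Need L⁵ ≥ 49 ÷ (47/153) = 7497/47.
2⁵ = 32 < 7497/47 ≤ 243 = 3⁵, so L = 3.

3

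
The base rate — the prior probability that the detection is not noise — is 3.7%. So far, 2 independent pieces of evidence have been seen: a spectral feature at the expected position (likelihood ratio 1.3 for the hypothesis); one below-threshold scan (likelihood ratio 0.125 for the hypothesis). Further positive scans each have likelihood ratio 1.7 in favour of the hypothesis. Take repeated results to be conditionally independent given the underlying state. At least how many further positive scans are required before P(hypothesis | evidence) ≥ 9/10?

14

Prior odds = 0.037/0.963 = 37/963.
Combined Bayes factor of the evidence already in hand = 1.3 × 0.125 = 0.1625.
Odds after that evidence = (37/963) × 0.1625 = 481/77040.
Target odds = 0.9/0.1 = 9.
Need 1.7ⁿ ≥ 9 ÷ (481/77040) = 693360/481.
1.7¹³ ≈990.458 falls short of 693360/481 but 1.7¹⁴ ≈1683.78 reaches it, so n = 14.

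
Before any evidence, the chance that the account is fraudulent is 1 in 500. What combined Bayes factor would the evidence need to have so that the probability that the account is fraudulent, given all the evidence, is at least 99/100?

49401

Prior odds = 0.002/0.998 = 1/499.
Target odds = 0.99/0.01 = 99.
Required Bayes factor = 99 ÷ (1/499) = 49401.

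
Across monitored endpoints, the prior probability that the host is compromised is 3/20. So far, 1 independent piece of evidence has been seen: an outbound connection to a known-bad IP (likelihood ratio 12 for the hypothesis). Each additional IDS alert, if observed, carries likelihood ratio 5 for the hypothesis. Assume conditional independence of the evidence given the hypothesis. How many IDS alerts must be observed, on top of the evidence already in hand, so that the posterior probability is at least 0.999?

Prior odds = 0.15/0.85 = 3/17.
Bayes factor of the evidence already in hand = 12.
Odds after that evidence = (3/17) × 12 = 36/17.
Target odds = 0.999/0.001 = 999.
Need 5ⁿ ≥ 999 ÷ (36/17) = 471.75.
5³ = 125 falls short of 471.75 but 5⁴ = 625 reaches it, so n = 4.

4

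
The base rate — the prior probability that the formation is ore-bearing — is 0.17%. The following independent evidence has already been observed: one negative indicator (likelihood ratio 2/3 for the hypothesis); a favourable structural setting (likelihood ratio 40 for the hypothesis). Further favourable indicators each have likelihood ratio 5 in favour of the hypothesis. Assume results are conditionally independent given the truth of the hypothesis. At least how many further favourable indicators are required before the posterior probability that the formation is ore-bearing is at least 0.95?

4

Prior odds = 0.0017/0.9983 = 17/9983.
Combined Bayes factor of the evidence already in hand = (2/3) × 40 = 80/3.
Odds after that evidence = (17/9983) × 80/3 = 1360/29949.
Target odds = 0.95/0.05 = 19.
Need 5ⁿ ≥ 19 ÷ (1360/29949) = 569031/1360.
5³ = 125 falls short of 569031/1360 but 5⁴ = 625 reaches it, so n = 4.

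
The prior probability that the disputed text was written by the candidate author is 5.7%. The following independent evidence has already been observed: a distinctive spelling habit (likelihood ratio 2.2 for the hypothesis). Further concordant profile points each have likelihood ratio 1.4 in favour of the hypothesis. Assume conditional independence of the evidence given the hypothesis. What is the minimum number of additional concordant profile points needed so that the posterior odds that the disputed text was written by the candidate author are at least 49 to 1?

18

Prior odds = 0.057/0.943 = 57/943.
Bayes factor of the evidence already in hand = 2.2.
Odds after that evidence = (57/943) × 2.2 = 627/4715.
Target odds = 49.
Need 1.4ⁿ ≥ 49 ÷ (627/4715) = 231035/627.
1.4¹⁷ ≈304.913 falls short of 231035/627 but 1.4¹⁸ ≈426.879 reaches it, so n = 18.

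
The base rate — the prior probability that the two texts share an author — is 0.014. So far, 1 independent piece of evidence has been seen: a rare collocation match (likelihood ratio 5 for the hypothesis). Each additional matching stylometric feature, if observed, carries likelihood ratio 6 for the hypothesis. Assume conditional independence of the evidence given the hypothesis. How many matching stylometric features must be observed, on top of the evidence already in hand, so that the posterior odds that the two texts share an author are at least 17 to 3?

3

Prior odds = 0.014/0.986 = 7/493.
Bayes factor of the evidence already in hand = 5.
Odds after that evidence = (7/493) × 5 = 35/493.
Target odds = 17/3.
Need 6ⁿ ≥ 17/3 ÷ (35/493) = 8381/105.
6² = 36 falls short of 8381/105 but 6³ = 216 reaches it, so n = 3.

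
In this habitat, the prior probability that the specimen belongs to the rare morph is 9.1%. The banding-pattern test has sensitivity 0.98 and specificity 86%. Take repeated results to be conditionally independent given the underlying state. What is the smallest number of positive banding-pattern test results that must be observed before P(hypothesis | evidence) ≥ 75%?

Prior odds = 0.091/0.909 = 91/909.
False-positive rate = 1 − 0.86 = 0.14; likelihood ratio of a positive = 0.98/0.14 = 7.
Target odds: 0.75 ÷ 0.25 = 3.
Require 7ⁿ ≥ 3 ÷ (91/909) = 2727/91.
7¹ = 7 falls short of 2727/91 but 7² = 49 reaches it, so n = 2.

2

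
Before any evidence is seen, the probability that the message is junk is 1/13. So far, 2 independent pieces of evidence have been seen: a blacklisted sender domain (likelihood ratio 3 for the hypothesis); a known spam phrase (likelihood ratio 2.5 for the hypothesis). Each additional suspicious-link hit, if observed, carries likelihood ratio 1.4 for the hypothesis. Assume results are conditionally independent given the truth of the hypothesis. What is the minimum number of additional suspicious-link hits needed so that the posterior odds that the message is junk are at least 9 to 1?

Prior odds = (1/13)/(12/13) = 1/12.
Combined Bayes factor of the evidence already in hand = 3 × 2.5 = 7.5.
Odds after that evidence = (1/12) × 7.5 = 0.625.
Target odds = 9.
Need 1.4ⁿ ≥ 9 ÷ 0.625 = 14.4.
1.4⁷ = 823543/78125 falls short of 14.4 but 1.4⁸ = 5764801/390625 reaches it, so n = 8.

8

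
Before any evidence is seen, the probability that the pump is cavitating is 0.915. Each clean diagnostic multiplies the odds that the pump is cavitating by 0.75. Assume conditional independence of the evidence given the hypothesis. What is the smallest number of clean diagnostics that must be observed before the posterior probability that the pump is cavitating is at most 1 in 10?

Prior odds = 0.915/0.085 = 183/17.
Likelihood ratio per clean diagnostic = 0.75.
Target posterior odds = 0.1/0.9 = 1/9.
Require 0.75ⁿ ≤ 1/9 ÷ (183/17) = 17/1647.
0.75¹⁵ ≈0.0133635 is still above 17/1647 but 0.75¹⁶ ≈0.0100226 is at or below it, so n = 16.

16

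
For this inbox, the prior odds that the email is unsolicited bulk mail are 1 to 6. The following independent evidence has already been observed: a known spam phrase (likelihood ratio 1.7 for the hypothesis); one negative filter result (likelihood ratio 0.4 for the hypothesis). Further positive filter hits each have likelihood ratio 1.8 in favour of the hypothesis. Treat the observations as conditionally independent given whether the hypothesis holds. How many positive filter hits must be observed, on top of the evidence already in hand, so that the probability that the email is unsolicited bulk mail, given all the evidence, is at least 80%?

7

Prior odds = 1/6.
Combined Bayes factor of the evidence already in hand = 1.7 × 0.4 = 0.68.
Odds after that evidence = (1/6) × 0.68 = 17/150.
Target odds = 0.8/0.2 = 4.
Need 1.8ⁿ ≥ 4 ÷ (17/150) = 600/17.
1.8⁶ = 531441/15625 falls short of 600/17 but 1.8⁷ = 4782969/78125 reaches it, so n = 7.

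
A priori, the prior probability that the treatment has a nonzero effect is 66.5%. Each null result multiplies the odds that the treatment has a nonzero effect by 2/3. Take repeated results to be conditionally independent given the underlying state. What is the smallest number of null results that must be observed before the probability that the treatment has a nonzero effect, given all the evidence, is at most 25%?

Prior odds = 0.665/0.335 = 133/67.
Likelihood ratio per null result = 2/3.
Target posterior odds = 0.25/0.75 = 1/3.
Require (2/3)ⁿ ≤ 1/3 ÷ (133/67) = 67/399.
(2/3)⁴ = 16/81 is still above 67/399 but (2/3)⁵ = 32/243 is at or below it, so n = 5.

5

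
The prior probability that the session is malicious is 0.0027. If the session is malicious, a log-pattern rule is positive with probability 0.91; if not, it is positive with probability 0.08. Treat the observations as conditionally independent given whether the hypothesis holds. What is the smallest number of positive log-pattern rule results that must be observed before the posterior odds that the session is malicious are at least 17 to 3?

4

Prior odds = 0.0027/0.9973 = 27/9973.
Likelihood ratio of a positive = 0.91/0.08 = 11.375.
Target odds = 17/3.
Need (27/9973) × 11.375ⁿ ≥ 17/3, i.e. 11.375ⁿ ≥ 169541/81.
11.375³ = 753571/512 falls short of 169541/81 but 11.375⁴ = 68574961/4096 reaches it, so n = 4.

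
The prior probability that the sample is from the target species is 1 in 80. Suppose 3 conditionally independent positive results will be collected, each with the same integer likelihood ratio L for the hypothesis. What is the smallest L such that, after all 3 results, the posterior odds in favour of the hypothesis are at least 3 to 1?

Prior odds = 0.0125/0.9875 = 1/79.
Target odds = 3.
Need L³ ≥ 3 ÷ (1/79) = 237.
6³ = 216 < 237 ≤ 343 = 7³, so L = 7.

7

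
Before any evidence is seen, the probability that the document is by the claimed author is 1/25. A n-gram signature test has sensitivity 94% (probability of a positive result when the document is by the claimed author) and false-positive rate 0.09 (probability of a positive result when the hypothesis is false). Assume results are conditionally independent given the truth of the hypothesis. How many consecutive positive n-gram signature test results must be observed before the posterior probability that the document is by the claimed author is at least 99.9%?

5

Prior odds = 0.04/0.96 = 1/24.
Likelihood ratio of a positive result = 0.94/0.09 = 94/9.
Target odds: 0.999 ÷ 0.001 = 999.
Need (1/24) × (94/9)ⁿ ≥ 999, i.e. (94/9)ⁿ ≥ 23976.
(94/9)⁴ = 78074896/6561 falls short of 23976 but (94/9)⁵ ≈124287 reaches it, so n = 5.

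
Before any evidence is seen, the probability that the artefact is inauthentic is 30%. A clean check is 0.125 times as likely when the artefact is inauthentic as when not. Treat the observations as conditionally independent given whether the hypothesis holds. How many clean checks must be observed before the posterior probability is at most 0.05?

2

Prior odds: 0.3 ÷ 0.7 = 3/7.
Likelihood ratio per clean check = 0.125.
Target odds: 0.05 ÷ 0.95 = 1/19.
Need (3/7) × 0.125ⁿ ≤ 1/19, i.e. 0.125ⁿ ≤ 7/57.
0.125¹ = 0.125 is still above 7/57 but 0.125² = 0.015625 is at or below it, so n = 2.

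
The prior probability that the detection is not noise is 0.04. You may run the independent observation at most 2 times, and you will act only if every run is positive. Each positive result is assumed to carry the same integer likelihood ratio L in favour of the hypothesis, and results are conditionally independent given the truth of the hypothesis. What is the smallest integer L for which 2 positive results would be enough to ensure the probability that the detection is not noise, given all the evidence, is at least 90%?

15

Prior odds = 0.04/0.96 = 1/24.
Target odds = 0.9/0.1 = 9.
Need L² ≥ 9 ÷ (1/24) = 216.
14² = 196 < 216 ≤ 225 = 15², so L = 15.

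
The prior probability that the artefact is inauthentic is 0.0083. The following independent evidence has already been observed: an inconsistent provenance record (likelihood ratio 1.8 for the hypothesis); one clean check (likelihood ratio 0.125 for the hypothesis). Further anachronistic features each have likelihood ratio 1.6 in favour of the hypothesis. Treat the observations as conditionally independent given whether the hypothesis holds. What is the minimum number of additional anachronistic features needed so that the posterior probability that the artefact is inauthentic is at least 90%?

Prior odds = 0.0083/0.9917 = 83/9917.
Combined Bayes factor of the evidence already in hand = 1.8 × 0.125 = 0.225.
Odds after that evidence = (83/9917) × 0.225 = 747/396680.
Target odds = 0.9/0.1 = 9.
Need 1.6ⁿ ≥ 9 ÷ (747/396680) = 396680/83.
1.6¹⁸ ≈4722.37 falls short of 396680/83 but 1.6¹⁹ ≈7555.79 reaches it, so n = 19.

19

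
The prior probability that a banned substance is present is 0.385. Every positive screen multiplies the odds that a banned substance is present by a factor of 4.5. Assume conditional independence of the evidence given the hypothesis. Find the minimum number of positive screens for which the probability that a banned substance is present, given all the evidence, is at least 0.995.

4

Prior odds = 0.385/0.615 = 77/123.
Likelihood ratio per positive screen = 4.5.
Target posterior odds = 0.995/0.005 = 199.
Require 4.5ⁿ ≥ 199 ÷ (77/123) = 24477/77.
4.5³ = 91.125 falls short of 24477/77 but 4.5⁴ = 410.0625 reaches it, so n = 4.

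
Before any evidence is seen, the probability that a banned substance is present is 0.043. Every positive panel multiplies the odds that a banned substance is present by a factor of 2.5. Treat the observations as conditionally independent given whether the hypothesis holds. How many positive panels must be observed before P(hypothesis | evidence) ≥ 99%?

Prior odds: 0.043 ÷ 0.957 = 43/957.
Likelihood ratio per positive panel = 2.5.
Target posterior odds = 0.99/0.01 = 99.
Require 2.5ⁿ ≥ 99 ÷ (43/957) = 94743/43.
2.5⁸ = 390625/256 falls short of 94743/43 but 2.5⁹ = 1953125/512 reaches it, so n = 9.

9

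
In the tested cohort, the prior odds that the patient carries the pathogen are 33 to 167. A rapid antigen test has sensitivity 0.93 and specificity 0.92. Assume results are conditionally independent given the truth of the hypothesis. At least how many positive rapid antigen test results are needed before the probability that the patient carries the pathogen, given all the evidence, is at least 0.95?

2

Prior odds = 33/167.
False-positive rate = 1 − 0.92 = 0.08; likelihood ratio of a positive = 0.93/0.08 = 11.625.
Target odds: 0.95 ÷ 0.05 = 19.
Require 11.625ⁿ ≥ 19 ÷ (33/167) = 3173/33.
11.625¹ = 11.625 falls short of 3173/33 but 11.625² = 135.140625 reaches it, so n = 2.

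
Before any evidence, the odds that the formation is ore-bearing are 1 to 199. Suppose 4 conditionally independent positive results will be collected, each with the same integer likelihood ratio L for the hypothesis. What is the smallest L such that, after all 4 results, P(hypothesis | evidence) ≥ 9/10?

7

Prior odds = 1/199.
Target odds = 0.9/0.1 = 9.
Need L⁴ ≥ 9 ÷ (1/199) = 1791.
6⁴ = 1296 < 1791 ≤ 2401 = 7⁴, so L = 7.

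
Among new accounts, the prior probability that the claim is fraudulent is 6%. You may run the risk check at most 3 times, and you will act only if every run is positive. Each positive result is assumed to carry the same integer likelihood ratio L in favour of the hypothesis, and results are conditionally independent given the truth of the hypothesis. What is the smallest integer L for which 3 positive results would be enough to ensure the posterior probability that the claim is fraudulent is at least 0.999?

Prior odds = 0.06/0.94 = 3/47.
Target odds = 0.999/0.001 = 999.
Need L³ ≥ 999 ÷ (3/47) = 15651.
25³ = 15625 < 15651 ≤ 17576 = 26³, so L = 26.

26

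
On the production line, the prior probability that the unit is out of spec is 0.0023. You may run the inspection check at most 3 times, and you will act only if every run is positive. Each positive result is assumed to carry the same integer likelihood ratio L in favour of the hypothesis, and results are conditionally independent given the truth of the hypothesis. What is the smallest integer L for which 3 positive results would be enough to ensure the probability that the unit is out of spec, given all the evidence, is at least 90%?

16

Prior odds = 0.0023/0.9977 = 23/9977.
Target odds = 0.9/0.1 = 9.
Need L³ ≥ 9 ÷ (23/9977) = 89793/23.
15³ = 3375 < 89793/23 ≤ 4096 = 16³, so L = 16.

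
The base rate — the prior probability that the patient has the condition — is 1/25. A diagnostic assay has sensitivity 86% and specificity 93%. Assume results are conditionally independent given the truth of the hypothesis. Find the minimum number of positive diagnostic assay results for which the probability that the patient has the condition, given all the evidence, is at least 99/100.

Prior odds = 0.04/0.96 = 1/24.
False-positive rate = 1 − 0.93 = 0.07; likelihood ratio of a positive = 0.86/0.07 = 86/7.
Target odds: 0.99 ÷ 0.01 = 99.
Need (1/24) × (86/7)ⁿ ≥ 99, i.e. (86/7)ⁿ ≥ 2376.
(86/7)³ = 636056/343 falls short of 2376 but (86/7)⁴ = 54700816/2401 reaches it, so n = 4.

4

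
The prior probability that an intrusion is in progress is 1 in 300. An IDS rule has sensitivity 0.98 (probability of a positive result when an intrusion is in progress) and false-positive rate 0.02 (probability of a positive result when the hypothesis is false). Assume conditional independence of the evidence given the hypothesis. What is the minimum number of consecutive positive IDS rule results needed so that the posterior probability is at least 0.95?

3

Prior odds: (1/300) ÷ (299/300) = 1/299.
Likelihood ratio of a positive result = 0.98/0.02 = 49.
Target odds: 0.95 ÷ 0.05 = 19.
Require 49ⁿ ≥ 19 ÷ (1/299) = 5681.
49² = 2401 falls short of 5681 but 49³ = 117649 reaches it, so n = 3.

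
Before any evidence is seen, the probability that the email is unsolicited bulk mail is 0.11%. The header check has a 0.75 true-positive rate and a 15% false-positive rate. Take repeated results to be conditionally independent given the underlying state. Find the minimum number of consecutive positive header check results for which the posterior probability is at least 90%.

6

Prior odds: 0.0011 ÷ 0.9989 = 11/9989.
Likelihood ratio of a positive result = 0.75/0.15 = 5.
Target odds: 0.9 ÷ 0.1 = 9.
Require 5ⁿ ≥ 9 ÷ (11/9989) = 89901/11.
5⁵ = 3125 falls short of 89901/11 but 5⁶ = 15625 reaches it, so n = 6.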